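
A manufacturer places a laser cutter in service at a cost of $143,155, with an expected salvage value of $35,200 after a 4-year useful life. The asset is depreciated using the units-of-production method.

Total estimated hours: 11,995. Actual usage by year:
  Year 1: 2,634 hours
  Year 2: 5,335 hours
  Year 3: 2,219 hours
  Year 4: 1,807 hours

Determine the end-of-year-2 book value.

Depreciable base = $143,155 − $35,200 = $107,955.
Rate = $107,955 / 11,995 hours = $9 per hour.
Year 1: 2,634 × $9 = $23,706. Book value $119,449.
Year 2: 5,335 × $9 = $48,015. Book value $71,434.

$71,434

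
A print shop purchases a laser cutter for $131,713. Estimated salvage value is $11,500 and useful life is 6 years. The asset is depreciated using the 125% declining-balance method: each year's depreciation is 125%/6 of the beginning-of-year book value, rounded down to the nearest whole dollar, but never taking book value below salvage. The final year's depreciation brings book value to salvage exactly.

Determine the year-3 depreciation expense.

Depreciable base = $131,713 − $11,500 = $120,213.
Year 1: ⌊$131,713 × 125%/6⌋ = $27,440. Book value $104,273.
Year 2: ⌊$104,273 × 125%/6⌋ = $21,723. Book value $82,550.
Year 3: ⌊$82,550 × 125%/6⌋ = $17,197. Book value $65,353.

$17,197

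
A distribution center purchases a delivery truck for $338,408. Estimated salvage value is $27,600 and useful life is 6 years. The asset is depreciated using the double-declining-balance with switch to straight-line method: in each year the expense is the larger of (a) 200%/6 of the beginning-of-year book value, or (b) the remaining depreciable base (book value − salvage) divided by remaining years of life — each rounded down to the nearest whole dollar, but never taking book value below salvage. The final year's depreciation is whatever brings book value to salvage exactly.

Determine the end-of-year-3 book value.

Depreciable base = $338,408 − $27,600 = $310,808.
Year 1: DB = ⌊$338,408 × 200%/6⌋ = $112,802; SL = ⌊$310,808/6⌋ = $51,801 → take DB $112,802. Book value $225,606.
Year 2: DB = ⌊$225,606 × 200%/6⌋ = $75,202; SL = ⌊$198,006/5⌋ = $39,601 → take DB $75,202. Book value $150,404.
Year 3: DB = ⌊$150,404 × 200%/6⌋ = $50,134; SL = ⌊$122,804/4⌋ = $30,701 → take DB $50,134. Book value $100,270.

$100,270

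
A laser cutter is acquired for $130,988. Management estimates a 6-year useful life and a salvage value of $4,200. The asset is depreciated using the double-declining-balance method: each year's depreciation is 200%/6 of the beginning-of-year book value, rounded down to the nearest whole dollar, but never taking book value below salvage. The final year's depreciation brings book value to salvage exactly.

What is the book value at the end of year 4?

Depreciable base = $130,988 − $4,200 = $126,788.
Year 1: ⌊$130,988 × 200%/6⌋ = $43,662. Book value $87,326.
Year 2: ⌊$87,326 × 200%/6⌋ = $29,108. Book value $58,218.
Year 3: ⌊$58,218 × 200%/6⌋ = $19,406. Book value $38,812.
Year 4: ⌊$38,812 × 200%/6⌋ = $12,937. Book value $25,875.

$25,875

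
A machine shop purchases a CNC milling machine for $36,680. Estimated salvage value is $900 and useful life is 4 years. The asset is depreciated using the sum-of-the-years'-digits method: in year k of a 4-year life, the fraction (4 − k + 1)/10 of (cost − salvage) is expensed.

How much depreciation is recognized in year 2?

$10,734

Depreciable base = $36,680 − $900 = $35,780.
Sum of the years' digits = 4+3+2+1 = 10.
Year 1: $35,780 × 4/10 = $14,312. Book value $22,368.
Year 2: $35,780 × 3/10 = $10,734. Book value $11,634.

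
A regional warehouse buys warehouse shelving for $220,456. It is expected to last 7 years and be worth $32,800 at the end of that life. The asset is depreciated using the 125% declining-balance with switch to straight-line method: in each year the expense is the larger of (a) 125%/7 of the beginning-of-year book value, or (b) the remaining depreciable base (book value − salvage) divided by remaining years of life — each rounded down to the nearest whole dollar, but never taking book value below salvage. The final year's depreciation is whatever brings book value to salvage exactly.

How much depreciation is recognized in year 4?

Depreciable base = $220,456 − $32,800 = $187,656.
Year 1: DB = ⌊$220,456 × 125%/7⌋ = $39,367; SL = ⌊$187,656/7⌋ = $26,808 → take DB $39,367. Book value $181,089.
Year 2: DB = ⌊$181,089 × 125%/7⌋ = $32,337; SL = ⌊$148,289/6⌋ = $24,714 → take DB $32,337. Book value $148,752.
Year 3: DB = ⌊$148,752 × 125%/7⌋ = $26,562; SL = ⌊$115,952/5⌋ = $23,190 → take DB $26,562. Book value $122,190.
Year 4: DB = ⌊$122,190 × 125%/7⌋ = $21,819; SL = ⌊$89,390/4⌋ = $22,347 → take SL $22,347. Book value $99,843.

$22,347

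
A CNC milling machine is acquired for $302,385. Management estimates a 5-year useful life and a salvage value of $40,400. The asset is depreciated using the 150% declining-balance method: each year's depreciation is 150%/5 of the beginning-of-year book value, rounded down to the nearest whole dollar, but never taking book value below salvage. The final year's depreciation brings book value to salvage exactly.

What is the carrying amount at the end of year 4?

$72,604

Depreciable base = $302,385 − $40,400 = $261,985.
Year 1: ⌊$302,385 × 150%/5⌋ = $90,715. Book value $211,670.
Year 2: ⌊$211,670 × 150%/5⌋ = $63,501. Book value $148,169.
Year 3: ⌊$148,169 × 150%/5⌋ = $44,450. Book value $103,719.
Year 4: ⌊$103,719 × 150%/5⌋ = $31,115. Book value $72,604.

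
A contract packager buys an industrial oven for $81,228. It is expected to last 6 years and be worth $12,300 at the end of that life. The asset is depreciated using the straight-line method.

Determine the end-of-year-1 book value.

$69,740

Depreciable base = $81,228 − $12,300 = $68,928.
Annual expense = $68,928 / 6 = $11,488.
End of year 1: book value $69,740.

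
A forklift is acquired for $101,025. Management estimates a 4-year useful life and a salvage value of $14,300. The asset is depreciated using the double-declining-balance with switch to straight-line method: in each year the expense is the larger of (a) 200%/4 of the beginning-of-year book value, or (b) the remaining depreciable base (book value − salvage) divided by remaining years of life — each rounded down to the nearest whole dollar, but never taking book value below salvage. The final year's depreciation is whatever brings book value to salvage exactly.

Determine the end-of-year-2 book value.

Depreciable base = $101,025 − $14,300 = $86,725.
Year 1: DB = ⌊$101,025 × 200%/4⌋ = $50,512; SL = ⌊$86,725/4⌋ = $21,681 → take DB $50,512. Book value $50,513.
Year 2: DB = ⌊$50,513 × 200%/4⌋ = $25,256; SL = ⌊$36,213/3⌋ = $12,071 → take DB $25,256. Book value $25,257.

$25,257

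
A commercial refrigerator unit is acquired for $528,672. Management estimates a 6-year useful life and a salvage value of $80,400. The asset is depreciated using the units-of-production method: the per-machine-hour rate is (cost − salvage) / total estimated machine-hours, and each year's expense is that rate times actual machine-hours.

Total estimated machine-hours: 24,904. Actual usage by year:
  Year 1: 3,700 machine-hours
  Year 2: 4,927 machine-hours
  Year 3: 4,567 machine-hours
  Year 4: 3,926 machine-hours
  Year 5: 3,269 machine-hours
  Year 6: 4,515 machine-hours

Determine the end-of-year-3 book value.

Depreciable base = $528,672 − $80,400 = $448,272.
Rate = $448,272 / 24,904 machine-hours = $18 per machine-hour.
Year 1: 3,700 × $18 = $66,600. Book value $462,072.
Year 2: 4,927 × $18 = $88,686. Book value $373,386.
Year 3: 4,567 × $18 = $82,206. Book value $291,180.

$291,180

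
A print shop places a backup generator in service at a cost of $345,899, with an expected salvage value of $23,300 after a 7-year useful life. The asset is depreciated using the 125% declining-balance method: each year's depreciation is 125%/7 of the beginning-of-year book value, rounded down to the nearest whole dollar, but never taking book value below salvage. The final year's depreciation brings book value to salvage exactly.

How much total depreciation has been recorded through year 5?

Depreciable base = $345,899 − $23,300 = $322,599.
Year 1: ⌊$345,899 × 125%/7⌋ = $61,767. Book value $284,132.
Year 2: ⌊$284,132 × 125%/7⌋ = $50,737. Book value $233,395.
Year 3: ⌊$233,395 × 125%/7⌋ = $41,677. Book value $191,718.
Year 4: ⌊$191,718 × 125%/7⌋ = $34,235. Book value $157,483.
Year 5: ⌊$157,483 × 125%/7⌋ = $28,121. Book value $129,362.
Accumulated through year 5 = $345,899 − $129,362 = $216,537.

$216,537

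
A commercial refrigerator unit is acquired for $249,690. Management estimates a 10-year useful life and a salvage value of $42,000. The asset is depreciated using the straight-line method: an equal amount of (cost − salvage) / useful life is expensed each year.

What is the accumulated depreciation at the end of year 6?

$124,614

Depreciable base = $249,690 − $42,000 = $207,690.
Annual expense = $207,690 / 10 = $20,769.
End of year 1: book value $228,921.
End of year 2: book value $208,152.
End of year 3: book value $187,383.
End of year 4: book value $166,614.
End of year 5: book value $145,845.
End of year 6: book value $125,076.
Accumulated through year 6 = $249,690 − $125,076 = $124,614.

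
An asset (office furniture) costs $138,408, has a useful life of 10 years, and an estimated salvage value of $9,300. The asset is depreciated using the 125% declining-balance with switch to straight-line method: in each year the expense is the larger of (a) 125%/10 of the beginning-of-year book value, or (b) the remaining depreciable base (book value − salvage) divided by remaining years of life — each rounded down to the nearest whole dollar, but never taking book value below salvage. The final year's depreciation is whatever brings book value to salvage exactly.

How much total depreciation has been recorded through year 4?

$57,602

Depreciable base = $138,408 − $9,300 = $129,108.
Year 1: DB = ⌊$138,408 × 125%/10⌋ = $17,301; SL = ⌊$129,108/10⌋ = $12,910 → take DB $17,301. Book value $121,107.
Year 2: DB = ⌊$121,107 × 125%/10⌋ = $15,138; SL = ⌊$111,807/9⌋ = $12,423 → take DB $15,138. Book value $105,969.
Year 3: DB = ⌊$105,969 × 125%/10⌋ = $13,246; SL = ⌊$96,669/8⌋ = $12,083 → take DB $13,246. Book value $92,723.
Year 4: DB = ⌊$92,723 × 125%/10⌋ = $11,590; SL = ⌊$83,423/7⌋ = $11,917 → take SL $11,917. Book value $80,806.
Accumulated through year 4 = $138,408 − $80,806 = $57,602.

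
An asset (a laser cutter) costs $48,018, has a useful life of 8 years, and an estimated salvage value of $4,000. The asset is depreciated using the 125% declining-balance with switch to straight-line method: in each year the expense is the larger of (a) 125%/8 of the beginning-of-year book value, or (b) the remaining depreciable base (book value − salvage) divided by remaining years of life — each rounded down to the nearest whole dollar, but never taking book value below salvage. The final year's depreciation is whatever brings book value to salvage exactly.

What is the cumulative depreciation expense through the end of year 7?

Depreciable base = $48,018 − $4,000 = $44,018.
Year 1: DB = ⌊$48,018 × 125%/8⌋ = $7,502; SL = ⌊$44,018/8⌋ = $5,502 → take DB $7,502. Book value $40,516.
Year 2: DB = ⌊$40,516 × 125%/8⌋ = $6,330; SL = ⌊$36,516/7⌋ = $5,216 → take DB $6,330. Book value $34,186.
Year 3: DB = ⌊$34,186 × 125%/8⌋ = $5,341; SL = ⌊$30,186/6⌋ = $5,031 → take DB $5,341. Book value $28,845.
Year 4: DB = ⌊$28,845 × 125%/8⌋ = $4,507; SL = ⌊$24,845/5⌋ = $4,969 → take SL $4,969. Book value $23,876.
Year 5: DB = ⌊$23,876 × 125%/8⌋ = $3,730; SL = ⌊$19,876/4⌋ = $4,969 → take SL $4,969. Book value $18,907.
Year 6: DB = ⌊$18,907 × 125%/8⌋ = $2,954; SL = ⌊$14,907/3⌋ = $4,969 → take SL $4,969. Book value $13,938.
Year 7: DB = ⌊$13,938 × 125%/8⌋ = $2,177; SL = ⌊$9,938/2⌋ = $4,969 → take SL $4,969. Book value $8,969.
Accumulated through year 7 = $48,018 − $8,969 = $39,049.

$39,049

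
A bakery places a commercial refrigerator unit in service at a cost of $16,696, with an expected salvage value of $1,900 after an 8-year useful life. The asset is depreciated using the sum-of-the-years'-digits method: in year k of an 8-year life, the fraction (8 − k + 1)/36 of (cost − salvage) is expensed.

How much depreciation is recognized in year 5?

Depreciable base = $16,696 − $1,900 = $14,796.
Sum of the years' digits = 8+7+6+5+4+3+2+1 = 36.
Year 1: $14,796 × 8/36 = $3,288. Book value $13,408.
Year 2: $14,796 × 7/36 = $2,877. Book value $10,531.
Year 3: $14,796 × 6/36 = $2,466. Book value $8,065.
Year 4: $14,796 × 5/36 = $2,055. Book value $6,010.
Year 5: $14,796 × 4/36 = $1,644. Book value $4,366.

$1,644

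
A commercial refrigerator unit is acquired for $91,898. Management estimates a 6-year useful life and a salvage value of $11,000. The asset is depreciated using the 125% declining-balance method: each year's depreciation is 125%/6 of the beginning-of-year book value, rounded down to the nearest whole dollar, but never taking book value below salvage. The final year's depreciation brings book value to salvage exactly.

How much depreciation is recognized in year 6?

$17,579

Depreciable base = $91,898 − $11,000 = $80,898.
Year 1: ⌊$91,898 × 125%/6⌋ = $19,145. Book value $72,753.
Year 2: ⌊$72,753 × 125%/6⌋ = $15,156. Book value $57,597.
Year 3: ⌊$57,597 × 125%/6⌋ = $11,999. Book value $45,598.
Year 4: ⌊$45,598 × 125%/6⌋ = $9,499. Book value $36,099.
Year 5: ⌊$36,099 × 125%/6⌋ = $7,520. Book value $28,579.
Year 6 (final): $28,579 − $11,000 = $17,579. Book value $11,000.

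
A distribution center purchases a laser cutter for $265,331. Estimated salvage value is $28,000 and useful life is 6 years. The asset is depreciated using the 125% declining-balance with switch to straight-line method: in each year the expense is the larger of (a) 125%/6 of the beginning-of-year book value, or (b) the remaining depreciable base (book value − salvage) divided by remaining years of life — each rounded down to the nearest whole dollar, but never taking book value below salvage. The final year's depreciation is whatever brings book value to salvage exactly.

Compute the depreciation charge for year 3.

Depreciable base = $265,331 − $28,000 = $237,331.
Year 1: DB = ⌊$265,331 × 125%/6⌋ = $55,277; SL = ⌊$237,331/6⌋ = $39,555 → take DB $55,277. Book value $210,054.
Year 2: DB = ⌊$210,054 × 125%/6⌋ = $43,761; SL = ⌊$182,054/5⌋ = $36,410 → take DB $43,761. Book value $166,293.
Year 3: DB = ⌊$166,293 × 125%/6⌋ = $34,644; SL = ⌊$138,293/4⌋ = $34,573 → take DB $34,644. Book value $131,649.

$34,644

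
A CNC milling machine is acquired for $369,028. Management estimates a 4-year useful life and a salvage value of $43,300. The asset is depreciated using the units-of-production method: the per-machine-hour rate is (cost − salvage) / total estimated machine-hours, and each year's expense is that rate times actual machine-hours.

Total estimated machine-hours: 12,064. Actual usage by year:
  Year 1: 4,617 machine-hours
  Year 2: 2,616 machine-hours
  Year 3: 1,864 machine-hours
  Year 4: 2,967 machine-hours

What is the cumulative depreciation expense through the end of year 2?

$195,291

Depreciable base = $369,028 − $43,300 = $325,728.
Rate = $325,728 / 12,064 machine-hours = $27 per machine-hour.
Year 1: 4,617 × $27 = $124,659. Book value $244,369.
Year 2: 2,616 × $27 = $70,632. Book value $173,737.
Accumulated through year 2 = $369,028 − $173,737 = $195,291.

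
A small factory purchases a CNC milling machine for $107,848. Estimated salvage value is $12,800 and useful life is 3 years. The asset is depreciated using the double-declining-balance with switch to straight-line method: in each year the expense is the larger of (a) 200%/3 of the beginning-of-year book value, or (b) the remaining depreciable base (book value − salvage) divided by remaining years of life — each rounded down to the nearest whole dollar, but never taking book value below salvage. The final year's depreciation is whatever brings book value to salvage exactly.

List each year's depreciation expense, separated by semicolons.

$71,898; $23,150; $0

Depreciable base = $107,848 − $12,800 = $95,048.
Year 1: DB = ⌊$107,848 × 200%/3⌋ = $71,898; SL = ⌊$95,048/3⌋ = $31,682 → take DB $71,898. Book value $35,950.
Year 2: DB = ⌊$35,950 × 200%/3⌋ = $23,966; SL = ⌊$23,150/2⌋ = $11,575 → take DB $23,966, capped at $23,150. Book value $12,800.
Year 3 (final): $12,800 − $12,800 = $0. Book value $12,800.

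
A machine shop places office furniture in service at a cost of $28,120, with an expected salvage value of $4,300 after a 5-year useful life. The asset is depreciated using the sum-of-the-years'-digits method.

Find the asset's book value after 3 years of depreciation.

$9,064

Depreciable base = $28,120 − $4,300 = $23,820.
Sum of the years' digits = 5+4+3+2+1 = 15.
Year 1: $23,820 × 5/15 = $7,940. Book value $20,180.
Year 2: $23,820 × 4/15 = $6,352. Book value $13,828.
Year 3: $23,820 × 3/15 = $4,764. Book value $9,064.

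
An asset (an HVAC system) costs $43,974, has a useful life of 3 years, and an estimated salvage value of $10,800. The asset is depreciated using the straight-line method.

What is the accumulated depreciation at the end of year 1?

Depreciable base = $43,974 − $10,800 = $33,174.
Annual expense = $33,174 / 3 = $11,058.
End of year 1: book value $32,916.
Accumulated through year 1 = $43,974 − $32,916 = $11,058.

$11,058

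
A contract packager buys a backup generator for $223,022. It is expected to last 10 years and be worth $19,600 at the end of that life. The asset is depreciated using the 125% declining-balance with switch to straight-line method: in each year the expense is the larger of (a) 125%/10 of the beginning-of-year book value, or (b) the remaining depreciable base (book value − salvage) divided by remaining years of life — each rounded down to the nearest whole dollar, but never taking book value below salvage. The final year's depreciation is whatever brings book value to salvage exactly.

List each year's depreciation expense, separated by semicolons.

Depreciable base = $223,022 − $19,600 = $203,422.
Year 1: DB = ⌊$223,022 × 125%/10⌋ = $27,877; SL = ⌊$203,422/10⌋ = $20,342 → take DB $27,877. Book value $195,145.
Year 2: DB = ⌊$195,145 × 125%/10⌋ = $24,393; SL = ⌊$175,545/9⌋ = $19,505 → take DB $24,393. Book value $170,752.
Year 3: DB = ⌊$170,752 × 125%/10⌋ = $21,344; SL = ⌊$151,152/8⌋ = $18,894 → take DB $21,344. Book value $149,408.
Year 4: DB = ⌊$149,408 × 125%/10⌋ = $18,676; SL = ⌊$129,808/7⌋ = $18,544 → take DB $18,676. Book value $130,732.
Year 5: DB = ⌊$130,732 × 125%/10⌋ = $16,341; SL = ⌊$111,132/6⌋ = $18,522 → take SL $18,522. Book value $112,210.
Year 6: DB = ⌊$112,210 × 125%/10⌋ = $14,026; SL = ⌊$92,610/5⌋ = $18,522 → take SL $18,522. Book value $93,688.
Year 7: DB = ⌊$93,688 × 125%/10⌋ = $11,711; SL = ⌊$74,088/4⌋ = $18,522 → take SL $18,522. Book value $75,166.
Year 8: DB = ⌊$75,166 × 125%/10⌋ = $9,395; SL = ⌊$55,566/3⌋ = $18,522 → take SL $18,522. Book value $56,644.
Year 9: DB = ⌊$56,644 × 125%/10⌋ = $7,080; SL = ⌊$37,044/2⌋ = $18,522 → take SL $18,522. Book value $38,122.
Year 10 (final): $38,122 − $19,600 = $18,522. Book value $19,600.

$27,877; $24,393; $21,344; $18,676; $18,522; $18,522; $18,522; $18,522; $18,522; $18,522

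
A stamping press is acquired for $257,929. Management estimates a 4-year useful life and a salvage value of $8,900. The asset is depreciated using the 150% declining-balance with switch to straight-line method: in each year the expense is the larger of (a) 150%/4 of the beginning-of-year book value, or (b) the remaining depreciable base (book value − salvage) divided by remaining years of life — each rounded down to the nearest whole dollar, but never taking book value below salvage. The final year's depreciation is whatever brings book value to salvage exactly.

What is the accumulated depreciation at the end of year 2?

Depreciable base = $257,929 − $8,900 = $249,029.
Year 1: DB = ⌊$257,929 × 150%/4⌋ = $96,723; SL = ⌊$249,029/4⌋ = $62,257 → take DB $96,723. Book value $161,206.
Year 2: DB = ⌊$161,206 × 150%/4⌋ = $60,452; SL = ⌊$152,306/3⌋ = $50,768 → take DB $60,452. Book value $100,754.
Accumulated through year 2 = $257,929 − $100,754 = $157,175.

$157,175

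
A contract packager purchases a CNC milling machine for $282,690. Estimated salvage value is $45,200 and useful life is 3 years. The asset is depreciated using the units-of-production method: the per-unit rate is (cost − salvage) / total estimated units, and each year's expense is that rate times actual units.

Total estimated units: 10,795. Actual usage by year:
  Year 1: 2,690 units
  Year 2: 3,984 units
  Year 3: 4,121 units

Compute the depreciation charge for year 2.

$87,648

Depreciable base = $282,690 − $45,200 = $237,490.
Rate = $237,490 / 10,795 units = $22 per unit.
Year 1: 2,690 × $22 = $59,180. Book value $223,510.
Year 2: 3,984 × $22 = $87,648. Book value $135,862.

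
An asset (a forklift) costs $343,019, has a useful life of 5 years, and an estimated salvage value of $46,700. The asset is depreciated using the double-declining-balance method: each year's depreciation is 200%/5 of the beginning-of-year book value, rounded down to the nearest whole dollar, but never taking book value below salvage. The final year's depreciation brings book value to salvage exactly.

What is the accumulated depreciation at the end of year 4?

Depreciable base = $343,019 − $46,700 = $296,319.
Year 1: ⌊$343,019 × 200%/5⌋ = $137,207. Book value $205,812.
Year 2: ⌊$205,812 × 200%/5⌋ = $82,324. Book value $123,488.
Year 3: ⌊$123,488 × 200%/5⌋ = $49,395. Book value $74,093.
Year 4: ⌊$74,093 × 200%/5⌋ = $29,637, capped at $27,393. Book value $46,700.
Accumulated through year 4 = $343,019 − $46,700 = $296,319.

$296,319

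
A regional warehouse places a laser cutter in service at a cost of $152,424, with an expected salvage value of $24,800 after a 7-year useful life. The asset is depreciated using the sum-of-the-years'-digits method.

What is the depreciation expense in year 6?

$9,116

Depreciable base = $152,424 − $24,800 = $127,624.
Sum of the years' digits = 7+6+5+4+3+2+1 = 28.
Year 1: $127,624 × 7/28 = $31,906. Book value $120,518.
Year 2: $127,624 × 6/28 = $27,348. Book value $93,170.
Year 3: $127,624 × 5/28 = $22,790. Book value $70,380.
Year 4: $127,624 × 4/28 = $18,232. Book value $52,148.
Year 5: $127,624 × 3/28 = $13,674. Book value $38,474.
Year 6: $127,624 × 2/28 = $9,116. Book value $29,358.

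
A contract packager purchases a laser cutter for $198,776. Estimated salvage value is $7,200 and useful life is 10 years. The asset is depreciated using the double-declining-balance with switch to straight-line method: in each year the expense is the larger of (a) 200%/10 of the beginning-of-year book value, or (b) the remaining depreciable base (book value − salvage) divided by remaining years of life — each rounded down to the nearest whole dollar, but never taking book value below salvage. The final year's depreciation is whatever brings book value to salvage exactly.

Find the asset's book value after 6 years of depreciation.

Depreciable base = $198,776 − $7,200 = $191,576.
Year 1: DB = ⌊$198,776 × 200%/10⌋ = $39,755; SL = ⌊$191,576/10⌋ = $19,157 → take DB $39,755. Book value $159,021.
Year 2: DB = ⌊$159,021 × 200%/10⌋ = $31,804; SL = ⌊$151,821/9⌋ = $16,869 → take DB $31,804. Book value $127,217.
Year 3: DB = ⌊$127,217 × 200%/10⌋ = $25,443; SL = ⌊$120,017/8⌋ = $15,002 → take DB $25,443. Book value $101,774.
Year 4: DB = ⌊$101,774 × 200%/10⌋ = $20,354; SL = ⌊$94,574/7⌋ = $13,510 → take DB $20,354. Book value $81,420.
Year 5: DB = ⌊$81,420 × 200%/10⌋ = $16,284; SL = ⌊$74,220/6⌋ = $12,370 → take DB $16,284. Book value $65,136.
Year 6: DB = ⌊$65,136 × 200%/10⌋ = $13,027; SL = ⌊$57,936/5⌋ = $11,587 → take DB $13,027. Book value $52,109.

$52,109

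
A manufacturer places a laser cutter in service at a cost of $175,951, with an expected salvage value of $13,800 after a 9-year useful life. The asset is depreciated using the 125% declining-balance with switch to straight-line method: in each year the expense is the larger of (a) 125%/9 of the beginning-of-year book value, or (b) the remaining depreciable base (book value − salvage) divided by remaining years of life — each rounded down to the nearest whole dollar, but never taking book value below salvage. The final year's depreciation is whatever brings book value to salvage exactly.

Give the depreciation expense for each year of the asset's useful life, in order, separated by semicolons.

Depreciable base = $175,951 − $13,800 = $162,151.
Year 1: DB = ⌊$175,951 × 125%/9⌋ = $24,437; SL = ⌊$162,151/9⌋ = $18,016 → take DB $24,437. Book value $151,514.
Year 2: DB = ⌊$151,514 × 125%/9⌋ = $21,043; SL = ⌊$137,714/8⌋ = $17,214 → take DB $21,043. Book value $130,471.
Year 3: DB = ⌊$130,471 × 125%/9⌋ = $18,120; SL = ⌊$116,671/7⌋ = $16,667 → take DB $18,120. Book value $112,351.
Year 4: DB = ⌊$112,351 × 125%/9⌋ = $15,604; SL = ⌊$98,551/6⌋ = $16,425 → take SL $16,425. Book value $95,926.
Year 5: DB = ⌊$95,926 × 125%/9⌋ = $13,323; SL = ⌊$82,126/5⌋ = $16,425 → take SL $16,425. Book value $79,501.
Year 6: DB = ⌊$79,501 × 125%/9⌋ = $11,041; SL = ⌊$65,701/4⌋ = $16,425 → take SL $16,425. Book value $63,076.
Year 7: DB = ⌊$63,076 × 125%/9⌋ = $8,760; SL = ⌊$49,276/3⌋ = $16,425 → take SL $16,425. Book value $46,651.
Year 8: DB = ⌊$46,651 × 125%/9⌋ = $6,479; SL = ⌊$32,851/2⌋ = $16,425 → take SL $16,425. Book value $30,226.
Year 9 (final): $30,226 − $13,800 = $16,426. Book value $13,800.

$24,437; $21,043; $18,120; $16,425; $16,425; $16,425; $16,425; $16,425; $16,426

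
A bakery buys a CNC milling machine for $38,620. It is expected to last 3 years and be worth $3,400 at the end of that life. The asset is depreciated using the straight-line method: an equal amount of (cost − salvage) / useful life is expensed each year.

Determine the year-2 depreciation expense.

$11,740

Depreciable base = $38,620 − $3,400 = $35,220.
Annual expense = $35,220 / 3 = $11,740.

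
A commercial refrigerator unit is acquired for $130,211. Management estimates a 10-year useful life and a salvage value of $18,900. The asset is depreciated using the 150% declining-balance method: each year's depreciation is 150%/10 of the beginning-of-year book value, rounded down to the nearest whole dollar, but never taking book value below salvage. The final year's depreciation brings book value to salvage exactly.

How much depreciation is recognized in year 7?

Depreciable base = $130,211 − $18,900 = $111,311.
Year 1: ⌊$130,211 × 150%/10⌋ = $19,531. Book value $110,680.
Year 2: ⌊$110,680 × 150%/10⌋ = $16,602. Book value $94,078.
Year 3: ⌊$94,078 × 150%/10⌋ = $14,111. Book value $79,967.
Year 4: ⌊$79,967 × 150%/10⌋ = $11,995. Book value $67,972.
Year 5: ⌊$67,972 × 150%/10⌋ = $10,195. Book value $57,777.
Year 6: ⌊$57,777 × 150%/10⌋ = $8,666. Book value $49,111.
Year 7: ⌊$49,111 × 150%/10⌋ = $7,366. Book value $41,745.

$7,366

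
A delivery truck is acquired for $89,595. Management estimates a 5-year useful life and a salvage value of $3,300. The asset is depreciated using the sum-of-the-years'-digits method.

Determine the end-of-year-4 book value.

$9,053

Depreciable base = $89,595 − $3,300 = $86,295.
Sum of the years' digits = 5+4+3+2+1 = 15.
Year 1: $86,295 × 5/15 = $28,765. Book value $60,830.
Year 2: $86,295 × 4/15 = $23,012. Book value $37,818.
Year 3: $86,295 × 3/15 = $17,259. Book value $20,559.
Year 4: $86,295 × 2/15 = $11,506. Book value $9,053.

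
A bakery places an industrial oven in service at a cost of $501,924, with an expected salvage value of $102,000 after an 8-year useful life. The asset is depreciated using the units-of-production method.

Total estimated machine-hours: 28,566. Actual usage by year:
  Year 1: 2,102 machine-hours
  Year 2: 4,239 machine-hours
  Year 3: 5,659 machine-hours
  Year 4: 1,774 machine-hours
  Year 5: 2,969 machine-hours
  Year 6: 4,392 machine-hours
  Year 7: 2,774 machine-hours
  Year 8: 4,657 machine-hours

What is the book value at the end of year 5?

$267,522

Depreciable base = $501,924 − $102,000 = $399,924.
Rate = $399,924 / 28,566 machine-hours = $14 per machine-hour.
Year 1: 2,102 × $14 = $29,428. Book value $472,496.
Year 2: 4,239 × $14 = $59,346. Book value $413,150.
Year 3: 5,659 × $14 = $79,226. Book value $333,924.
Year 4: 1,774 × $14 = $24,836. Book value $309,088.
Year 5: 2,969 × $14 = $41,566. Book value $267,522.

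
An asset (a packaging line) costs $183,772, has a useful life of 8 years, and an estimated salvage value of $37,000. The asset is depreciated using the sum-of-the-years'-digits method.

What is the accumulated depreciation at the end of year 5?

Depreciable base = $183,772 − $37,000 = $146,772.
Sum of the years' digits = 8+7+6+5+4+3+2+1 = 36.
Year 1: $146,772 × 8/36 = $32,616. Book value $151,156.
Year 2: $146,772 × 7/36 = $28,539. Book value $122,617.
Year 3: $146,772 × 6/36 = $24,462. Book value $98,155.
Year 4: $146,772 × 5/36 = $20,385. Book value $77,770.
Year 5: $146,772 × 4/36 = $16,308. Book value $61,462.
Accumulated through year 5 = $183,772 − $61,462 = $122,310.

$122,310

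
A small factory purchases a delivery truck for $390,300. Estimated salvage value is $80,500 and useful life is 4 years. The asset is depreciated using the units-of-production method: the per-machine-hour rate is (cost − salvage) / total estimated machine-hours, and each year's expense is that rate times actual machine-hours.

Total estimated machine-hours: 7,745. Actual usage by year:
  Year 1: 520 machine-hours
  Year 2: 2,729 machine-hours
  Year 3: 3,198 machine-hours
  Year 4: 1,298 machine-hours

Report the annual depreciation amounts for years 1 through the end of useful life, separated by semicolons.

$20,800; $109,160; $127,920; $51,920

Depreciable base = $390,300 − $80,500 = $309,800.
Rate = $309,800 / 7,745 machine-hours = $40 per machine-hour.
Year 1: 520 × $40 = $20,800. Book value $369,500.
Year 2: 2,729 × $40 = $109,160. Book value $260,340.
Year 3: 3,198 × $40 = $127,920. Book value $132,420.
Year 4: 1,298 × $40 = $51,920. Book value $80,500.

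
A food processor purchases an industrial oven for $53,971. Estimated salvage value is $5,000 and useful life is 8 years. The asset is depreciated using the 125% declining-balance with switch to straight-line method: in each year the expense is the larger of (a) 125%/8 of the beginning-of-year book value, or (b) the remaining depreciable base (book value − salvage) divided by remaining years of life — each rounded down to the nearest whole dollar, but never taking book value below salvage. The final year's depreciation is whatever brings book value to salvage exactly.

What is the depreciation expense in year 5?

$5,484

Depreciable base = $53,971 − $5,000 = $48,971.
Year 1: DB = ⌊$53,971 × 125%/8⌋ = $8,432; SL = ⌊$48,971/8⌋ = $6,121 → take DB $8,432. Book value $45,539.
Year 2: DB = ⌊$45,539 × 125%/8⌋ = $7,115; SL = ⌊$40,539/7⌋ = $5,791 → take DB $7,115. Book value $38,424.
Year 3: DB = ⌊$38,424 × 125%/8⌋ = $6,003; SL = ⌊$33,424/6⌋ = $5,570 → take DB $6,003. Book value $32,421.
Year 4: DB = ⌊$32,421 × 125%/8⌋ = $5,065; SL = ⌊$27,421/5⌋ = $5,484 → take SL $5,484. Book value $26,937.
Year 5: DB = ⌊$26,937 × 125%/8⌋ = $4,208; SL = ⌊$21,937/4⌋ = $5,484 → take SL $5,484. Book value $21,453.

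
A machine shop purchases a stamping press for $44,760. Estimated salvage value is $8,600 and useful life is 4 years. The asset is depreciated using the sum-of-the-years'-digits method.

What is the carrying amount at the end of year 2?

Depreciable base = $44,760 − $8,600 = $36,160.
Sum of the years' digits = 4+3+2+1 = 10.
Year 1: $36,160 × 4/10 = $14,464. Book value $30,296.
Year 2: $36,160 × 3/10 = $10,848. Book value $19,448.

$19,448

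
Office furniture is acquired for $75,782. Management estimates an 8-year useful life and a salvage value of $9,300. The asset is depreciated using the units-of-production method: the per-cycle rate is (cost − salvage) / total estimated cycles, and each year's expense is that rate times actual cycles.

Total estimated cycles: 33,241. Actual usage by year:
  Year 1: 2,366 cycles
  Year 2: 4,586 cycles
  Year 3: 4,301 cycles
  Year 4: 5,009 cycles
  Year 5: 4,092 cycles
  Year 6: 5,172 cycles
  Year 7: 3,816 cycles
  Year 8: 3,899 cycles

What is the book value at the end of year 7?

$17,098

Depreciable base = $75,782 − $9,300 = $66,482.
Rate = $66,482 / 33,241 cycles = $2 per cycle.
Year 1: 2,366 × $2 = $4,732. Book value $71,050.
Year 2: 4,586 × $2 = $9,172. Book value $61,878.
Year 3: 4,301 × $2 = $8,602. Book value $53,276.
Year 4: 5,009 × $2 = $10,018. Book value $43,258.
Year 5: 4,092 × $2 = $8,184. Book value $35,074.
Year 6: 5,172 × $2 = $10,344. Book value $24,730.
Year 7: 3,816 × $2 = $7,632. Book value $17,098.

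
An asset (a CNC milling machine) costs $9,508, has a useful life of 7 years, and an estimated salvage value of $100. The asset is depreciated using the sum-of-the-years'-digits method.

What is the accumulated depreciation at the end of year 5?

$8,400

Depreciable base = $9,508 − $100 = $9,408.
Sum of the years' digits = 7+6+5+4+3+2+1 = 28.
Year 1: $9,408 × 7/28 = $2,352. Book value $7,156.
Year 2: $9,408 × 6/28 = $2,016. Book value $5,140.
Year 3: $9,408 × 5/28 = $1,680. Book value $3,460.
Year 4: $9,408 × 4/28 = $1,344. Book value $2,116.
Year 5: $9,408 × 3/28 = $1,008. Book value $1,108.
Accumulated through year 5 = $9,508 − $1,108 = $8,400.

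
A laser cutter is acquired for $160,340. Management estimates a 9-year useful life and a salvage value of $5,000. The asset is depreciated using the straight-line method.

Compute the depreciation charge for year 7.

Depreciable base = $160,340 − $5,000 = $155,340.
Annual expense = $155,340 / 9 = $17,260.

$17,260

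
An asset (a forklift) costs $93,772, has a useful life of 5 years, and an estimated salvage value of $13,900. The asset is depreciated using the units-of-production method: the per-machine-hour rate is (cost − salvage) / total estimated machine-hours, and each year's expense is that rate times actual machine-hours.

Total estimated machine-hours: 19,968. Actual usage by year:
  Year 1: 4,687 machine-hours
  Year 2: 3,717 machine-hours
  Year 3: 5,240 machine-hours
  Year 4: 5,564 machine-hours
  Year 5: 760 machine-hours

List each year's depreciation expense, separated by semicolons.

$18,748; $14,868; $20,960; $22,256; $3,040

Depreciable base = $93,772 − $13,900 = $79,872.
Rate = $79,872 / 19,968 machine-hours = $4 per machine-hour.
Year 1: 4,687 × $4 = $18,748. Book value $75,024.
Year 2: 3,717 × $4 = $14,868. Book value $60,156.
Year 3: 5,240 × $4 = $20,960. Book value $39,196.
Year 4: 5,564 × $4 = $22,256. Book value $16,940.
Year 5: 760 × $4 = $3,040. Book value $13,900.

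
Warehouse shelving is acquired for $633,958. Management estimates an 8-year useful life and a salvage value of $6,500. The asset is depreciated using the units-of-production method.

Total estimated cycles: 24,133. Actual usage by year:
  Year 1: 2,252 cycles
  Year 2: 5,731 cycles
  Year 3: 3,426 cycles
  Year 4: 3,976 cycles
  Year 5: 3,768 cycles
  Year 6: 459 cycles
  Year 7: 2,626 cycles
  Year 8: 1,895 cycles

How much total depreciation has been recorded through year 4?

Depreciable base = $633,958 − $6,500 = $627,458.
Rate = $627,458 / 24,133 cycles = $26 per cycle.
Year 1: 2,252 × $26 = $58,552. Book value $575,406.
Year 2: 5,731 × $26 = $149,006. Book value $426,400.
Year 3: 3,426 × $26 = $89,076. Book value $337,324.
Year 4: 3,976 × $26 = $103,376. Book value $233,948.
Accumulated through year 4 = $633,958 − $233,948 = $400,010.

$400,010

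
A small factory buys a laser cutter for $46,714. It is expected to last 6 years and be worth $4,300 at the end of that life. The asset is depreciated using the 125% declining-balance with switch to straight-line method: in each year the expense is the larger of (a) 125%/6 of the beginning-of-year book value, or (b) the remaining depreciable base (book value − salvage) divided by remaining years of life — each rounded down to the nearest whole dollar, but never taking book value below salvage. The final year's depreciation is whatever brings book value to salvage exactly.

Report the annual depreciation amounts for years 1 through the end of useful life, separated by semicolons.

Depreciable base = $46,714 − $4,300 = $42,414.
Year 1: DB = ⌊$46,714 × 125%/6⌋ = $9,732; SL = ⌊$42,414/6⌋ = $7,069 → take DB $9,732. Book value $36,982.
Year 2: DB = ⌊$36,982 × 125%/6⌋ = $7,704; SL = ⌊$32,682/5⌋ = $6,536 → take DB $7,704. Book value $29,278.
Year 3: DB = ⌊$29,278 × 125%/6⌋ = $6,099; SL = ⌊$24,978/4⌋ = $6,244 → take SL $6,244. Book value $23,034.
Year 4: DB = ⌊$23,034 × 125%/6⌋ = $4,798; SL = ⌊$18,734/3⌋ = $6,244 → take SL $6,244. Book value $16,790.
Year 5: DB = ⌊$16,790 × 125%/6⌋ = $3,497; SL = ⌊$12,490/2⌋ = $6,245 → take SL $6,245. Book value $10,545.
Year 6 (final): $10,545 − $4,300 = $6,245. Book value $4,300.

$9,732; $7,704; $6,244; $6,244; $6,245; $6,245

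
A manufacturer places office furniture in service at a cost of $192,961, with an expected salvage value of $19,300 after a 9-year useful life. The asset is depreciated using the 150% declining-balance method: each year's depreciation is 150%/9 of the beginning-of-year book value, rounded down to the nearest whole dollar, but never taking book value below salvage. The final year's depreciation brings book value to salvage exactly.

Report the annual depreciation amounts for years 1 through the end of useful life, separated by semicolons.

Depreciable base = $192,961 − $19,300 = $173,661.
Year 1: ⌊$192,961 × 150%/9⌋ = $32,160. Book value $160,801.
Year 2: ⌊$160,801 × 150%/9⌋ = $26,800. Book value $134,001.
Year 3: ⌊$134,001 × 150%/9⌋ = $22,333. Book value $111,668.
Year 4: ⌊$111,668 × 150%/9⌋ = $18,611. Book value $93,057.
Year 5: ⌊$93,057 × 150%/9⌋ = $15,509. Book value $77,548.
Year 6: ⌊$77,548 × 150%/9⌋ = $12,924. Book value $64,624.
Year 7: ⌊$64,624 × 150%/9⌋ = $10,770. Book value $53,854.
Year 8: ⌊$53,854 × 150%/9⌋ = $8,975. Book value $44,879.
Year 9 (final): $44,879 − $19,300 = $25,579. Book value $19,300.

$32,160; $26,800; $22,333; $18,611; $15,509; $12,924; $10,770; $8,975; $25,579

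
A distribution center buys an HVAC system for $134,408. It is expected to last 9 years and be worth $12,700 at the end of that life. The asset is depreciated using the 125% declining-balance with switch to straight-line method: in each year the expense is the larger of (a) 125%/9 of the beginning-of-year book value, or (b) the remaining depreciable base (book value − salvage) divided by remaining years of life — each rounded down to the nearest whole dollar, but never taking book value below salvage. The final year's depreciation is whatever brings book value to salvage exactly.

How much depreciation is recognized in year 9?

$12,188

Depreciable base = $134,408 − $12,700 = $121,708.
Year 1: DB = ⌊$134,408 × 125%/9⌋ = $18,667; SL = ⌊$121,708/9⌋ = $13,523 → take DB $18,667. Book value $115,741.
Year 2: DB = ⌊$115,741 × 125%/9⌋ = $16,075; SL = ⌊$103,041/8⌋ = $12,880 → take DB $16,075. Book value $99,666.
Year 3: DB = ⌊$99,666 × 125%/9⌋ = $13,842; SL = ⌊$86,966/7⌋ = $12,423 → take DB $13,842. Book value $85,824.
Year 4: DB = ⌊$85,824 × 125%/9⌋ = $11,920; SL = ⌊$73,124/6⌋ = $12,187 → take SL $12,187. Book value $73,637.
Year 5: DB = ⌊$73,637 × 125%/9⌋ = $10,227; SL = ⌊$60,937/5⌋ = $12,187 → take SL $12,187. Book value $61,450.
Year 6: DB = ⌊$61,450 × 125%/9⌋ = $8,534; SL = ⌊$48,750/4⌋ = $12,187 → take SL $12,187. Book value $49,263.
Year 7: DB = ⌊$49,263 × 125%/9⌋ = $6,842; SL = ⌊$36,563/3⌋ = $12,187 → take SL $12,187. Book value $37,076.
Year 8: DB = ⌊$37,076 × 125%/9⌋ = $5,149; SL = ⌊$24,376/2⌋ = $12,188 → take SL $12,188. Book value $24,888.
Year 9 (final): $24,888 − $12,700 = $12,188. Book value $12,700.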